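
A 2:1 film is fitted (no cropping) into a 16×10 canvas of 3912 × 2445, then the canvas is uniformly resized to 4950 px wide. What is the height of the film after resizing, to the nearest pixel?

In the 3912×2445 frame the film fills the width: height = 3912 × 1/2 ≈ 1956.00 px.
The frame scales by 4950/3912 = 1.2653; 1956.00 × 1.2653 ≈ 2475.00 px.

2475 px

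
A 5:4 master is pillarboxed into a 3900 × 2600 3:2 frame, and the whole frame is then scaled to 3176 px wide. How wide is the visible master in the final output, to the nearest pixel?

2647 px

At 3900×2600 the master is height-limited, so width = 2600 × 5/4 ≈ 3250.00 px.
Resizing to 3176 px wide multiplies everything by 0.8144: 3250.00 → 2646.67 px.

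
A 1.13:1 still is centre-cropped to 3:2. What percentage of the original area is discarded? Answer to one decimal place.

24.7%

Going from 1.13:1 to 3:2 means cutting height while keeping width.
Fraction kept = (1.130)/(1.500) ≈ 75.33%, so 24.67% is lost.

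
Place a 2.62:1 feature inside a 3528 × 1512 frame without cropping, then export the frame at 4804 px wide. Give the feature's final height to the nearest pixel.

1834 px

Fitted into 3528×1512, the feature spans the width; its height is 3528 / 2.620 ≈ 1346.56 px.
Scaling 3528 → 4804 is ×1.3617, so the height becomes 1346.56 × 1.3617 ≈ 1833.59 px.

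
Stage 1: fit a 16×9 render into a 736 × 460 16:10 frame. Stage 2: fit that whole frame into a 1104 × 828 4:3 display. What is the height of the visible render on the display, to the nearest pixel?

621 px

16×9 in 736×460: fills the width, so the render is 736.00 × 414.00.
Second fit — the 16:10 canvas into 1104×828 spans the width: 1104.00 × 690.00 (×1.5000 from 736×460).
So the render's height is 414.00 × 1.5000 ≈ 621.00.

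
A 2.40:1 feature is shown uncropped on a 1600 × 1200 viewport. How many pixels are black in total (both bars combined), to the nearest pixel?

Since 2.400 > 1.333, the feature is width-limited.
The feature is 1600 / 2.400 ≈ 666.6667 px tall.
Leftover height: 1200 − 666.6667 = 533.3333 px.
Bar area = 533.3333 × 1600 ≈ 853333 px.

853333 pixels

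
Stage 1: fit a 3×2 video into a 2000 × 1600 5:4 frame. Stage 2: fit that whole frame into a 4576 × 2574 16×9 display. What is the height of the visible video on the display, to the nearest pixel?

2145 px

3×2 in 2000×1600: fills the width, so the video is 2000.00 × 1333.33.
Second fit — the 5:4 canvas into 4576×2574 spans the height: 3217.50 × 2574.00 (×1.6087 from 2000×1600).
The video scales with it: height 1333.33 × 1.6087 ≈ 2145.00.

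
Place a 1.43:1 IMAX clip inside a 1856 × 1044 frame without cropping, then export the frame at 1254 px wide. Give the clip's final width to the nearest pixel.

1009 px

Fitted into 1856×1044, the clip spans the height; its width is 1044 × 1.430 ≈ 1492.92 px.
The frame scales by 1254/1856 = 0.6756; 1492.92 × 0.6756 ≈ 1008.69 px.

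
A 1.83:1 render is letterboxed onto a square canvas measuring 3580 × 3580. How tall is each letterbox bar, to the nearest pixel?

1.83:1 is wider than square, so it spans the full width.
Content height = 3580 / 1.830 ≈ 1956.28 px.
Leftover height: 3580 − 1956.28 = 1623.72 px → 811.86 each side.

812 px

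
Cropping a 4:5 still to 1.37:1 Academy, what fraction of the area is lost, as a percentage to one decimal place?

The width stays; only height is cut (since 1.37:1 Academy is wider than 4:5).
Fraction kept = (0.800)/(1.370) ≈ 58.39%, so 41.61% is lost.

41.6%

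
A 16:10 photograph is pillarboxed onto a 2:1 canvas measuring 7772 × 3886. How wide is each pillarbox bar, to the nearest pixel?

777 px

16:10 (1.600) < 2:1 (2.000), so the photograph fills the height.
Content width = 3886 × 16/10 ≈ 6217.60 px.
7772 − 6217.60 = 1554.40 px of bars (777.20 each).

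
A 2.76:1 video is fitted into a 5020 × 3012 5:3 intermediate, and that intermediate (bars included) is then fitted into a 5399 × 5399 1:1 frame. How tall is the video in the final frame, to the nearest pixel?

First fit — 2.76:1 into 5020×3012 spans the width: 5020.00 × 1818.84.
The 5:3 canvas is width-limited in 5399×5399, giving 5399.00 × 3239.40; scale factor 1.0755.
The video scales with it: height 1818.84 × 1.0755 ≈ 1956.16.

1956 px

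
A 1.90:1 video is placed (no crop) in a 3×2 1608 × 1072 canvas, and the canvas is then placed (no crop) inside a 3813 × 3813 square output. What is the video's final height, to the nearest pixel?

Inside the 1608×1072 canvas the video is width-limited at 1608.00 × 846.32.
The 3×2 canvas is width-limited in 3813×3813, giving 3813.00 × 2542.00; scale factor 2.3713.
Applying the same ×2.3713: 846.32 → 2006.84.

2007 px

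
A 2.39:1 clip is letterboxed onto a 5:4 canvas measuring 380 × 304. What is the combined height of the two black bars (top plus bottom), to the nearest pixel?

2.39:1 (2.390) > 5:4 (1.250), so the clip fills the width.
The clip is 380 / 2.390 ≈ 159.00 px tall.
304 − 159.00 = 145.00 px of bars.

145 px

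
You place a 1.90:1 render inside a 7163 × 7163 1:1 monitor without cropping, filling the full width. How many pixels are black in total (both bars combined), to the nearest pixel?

24304059 pixels

Content height = 7163 / 1.900 ≈ 3770.0000 px.
7163 − 3770.0000 = 3393.0000 px of bars.
Across the 7163-px span: 3393.0000 × 7163 ≈ 24304059 px.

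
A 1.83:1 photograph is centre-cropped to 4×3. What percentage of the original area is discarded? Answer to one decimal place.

4×3 is narrower than 1.83:1, so the crop keeps the full height and trims the width.
(1.333)/(1.830) ≈ 0.729 of the area survives, leaving 27.14% discarded.

27.1%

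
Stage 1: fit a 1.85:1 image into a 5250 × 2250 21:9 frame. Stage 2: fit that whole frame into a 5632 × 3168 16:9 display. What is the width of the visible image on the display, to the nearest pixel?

4465 px

Inside the 5250×2250 canvas the image is height-limited at 4162.50 × 2250.00.
Second fit — the 21:9 canvas into 5632×3168 spans the width: 5632.00 × 2413.71 (×1.0728 from 5250×2250).
The image scales with it: width 4162.50 × 1.0728 ≈ 4465.37.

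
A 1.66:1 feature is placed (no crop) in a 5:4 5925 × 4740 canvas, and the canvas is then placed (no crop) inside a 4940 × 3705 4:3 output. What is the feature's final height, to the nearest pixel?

2790 px

Inside the 5925×4740 canvas the feature is width-limited at 5925.00 × 3569.28.
The 5:4 canvas is height-limited in 4940×3705, giving 4631.25 × 3705.00; scale factor 0.7816.
Applying the same ×0.7816: 3569.28 → 2789.91.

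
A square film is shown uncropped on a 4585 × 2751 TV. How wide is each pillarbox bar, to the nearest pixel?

square is narrower than 5:3, so it spans the full height.
That makes the image 2751.00 px wide (2751 × 1/1).
4585 − 2751.00 = 1834.00 px of bars (917.00 each).

917 px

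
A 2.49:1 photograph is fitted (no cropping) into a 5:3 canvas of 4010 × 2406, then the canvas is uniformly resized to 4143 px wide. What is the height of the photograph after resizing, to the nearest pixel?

1664 px

At 4010×2406 the photograph is width-limited, so height = 4010 / 2.490 ≈ 1610.44 px.
Resizing to 4143 px wide multiplies everything by 1.0332: 1610.44 → 1663.86 px.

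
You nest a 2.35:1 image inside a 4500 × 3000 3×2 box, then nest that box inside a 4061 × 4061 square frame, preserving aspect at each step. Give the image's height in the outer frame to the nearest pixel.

1728 px

2.35:1 in 4500×3000: fills the width, so the image is 4500.00 × 1914.89.
3×2 in 4061×4061: fills the width, so the intermediate becomes 4061.00 × 2707.33 — a scale of ×0.9024.
The image scales with it: height 1914.89 × 0.9024 ≈ 1728.09.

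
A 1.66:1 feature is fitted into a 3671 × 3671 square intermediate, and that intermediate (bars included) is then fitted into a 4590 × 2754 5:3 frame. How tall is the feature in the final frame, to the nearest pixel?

First fit — 1.66:1 into 3671×3671 spans the width: 3671.00 × 2211.45.
The square canvas is height-limited in 4590×2754, giving 2754.00 × 2754.00; scale factor 0.7502.
Applying the same ×0.7502: 2211.45 → 1659.04.

1659 px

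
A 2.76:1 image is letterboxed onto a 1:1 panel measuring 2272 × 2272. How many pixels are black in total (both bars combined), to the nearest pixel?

3291700 pixels

Since 2.760 > 1.000, the image is width-limited.
The image is 2272 / 2.760 ≈ 823.1884 px tall.
Black = 2272 − 823.1884 = 1448.8116 px.
Across the 2272-px span: 1448.8116 × 2272 ≈ 3291700 px.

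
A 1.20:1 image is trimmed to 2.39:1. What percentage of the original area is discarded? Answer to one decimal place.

2.39:1 is wider than 1.20:1, so the crop keeps the full width and trims the height.
Area ratio = (1.200)/(2.390) = 50.21%; the remaining 49.79% is cropped out.

49.8%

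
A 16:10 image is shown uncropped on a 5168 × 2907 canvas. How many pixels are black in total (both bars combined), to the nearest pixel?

1502338 pixels

16:10 (1.600) < 16×9 (1.778), so the image fills the height.
Content width = 2907 × 16/10 ≈ 4651.2000 px.
Black = 5168 − 4651.2000 = 516.8000 px.
Across the 2907-px span: 516.8000 × 2907 ≈ 1502338 px.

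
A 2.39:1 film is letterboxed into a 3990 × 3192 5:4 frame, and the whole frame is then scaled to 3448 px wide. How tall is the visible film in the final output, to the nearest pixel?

1443 px

In the 3990×3192 frame the film fills the width: height = 3990 / 2.390 ≈ 1669.46 px.
The frame scales by 3448/3990 = 0.8642; 1669.46 × 0.8642 ≈ 1442.68 px.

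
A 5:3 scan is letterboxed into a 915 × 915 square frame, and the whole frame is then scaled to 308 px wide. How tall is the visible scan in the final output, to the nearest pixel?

185 px

At 915×915 the scan is width-limited, so height = 915 × 3/5 ≈ 549.00 px.
Resizing to 308 px wide multiplies everything by 0.3366: 549.00 → 184.80 px.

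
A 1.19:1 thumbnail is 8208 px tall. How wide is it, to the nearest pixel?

At 1.19:1, 8208 × 1.190 ≈ 9767.52.

9768 px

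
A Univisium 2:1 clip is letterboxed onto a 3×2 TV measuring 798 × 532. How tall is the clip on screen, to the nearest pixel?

399 px

Univisium 2:1 is wider than 3×2, so it spans the full width.
That makes the image 399.00 px tall (798 × 1/2).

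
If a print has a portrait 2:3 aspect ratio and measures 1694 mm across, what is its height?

2541 mm

At portrait 2:3, 1694 / 2 × 3 ≈ 2541.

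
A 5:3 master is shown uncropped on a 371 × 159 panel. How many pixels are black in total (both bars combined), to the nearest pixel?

Since 1.667 < 2.333, the master is height-limited.
That makes the image 265.0000 px wide (159 × 5/3).
Black = 371 − 265.0000 = 106.0000 px.
Across the 159-px span: 106.0000 × 159 ≈ 16854 px.

16854 pixels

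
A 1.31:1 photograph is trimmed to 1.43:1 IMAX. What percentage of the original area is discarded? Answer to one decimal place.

The width stays; only height is cut (since 1.43:1 IMAX is wider than 1.31:1).
Area ratio = (1.310)/(1.430) = 91.61%; the remaining 8.39% is cropped out.

8.4%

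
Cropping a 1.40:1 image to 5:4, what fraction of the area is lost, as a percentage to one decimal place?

10.7%

The height stays; only width is cut (since 5:4 is narrower than 1.40:1).
Area ratio = (1.250)/(1.400) = 89.29%; the remaining 10.71% is cropped out.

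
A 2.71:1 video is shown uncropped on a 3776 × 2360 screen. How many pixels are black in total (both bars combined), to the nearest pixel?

3650040 pixels

Since 2.710 > 1.600, the video is width-limited.
Content height = 3776 / 2.710 ≈ 1393.3579 px.
Black = 2360 − 1393.3579 = 966.6421 px.
Across the 3776-px span: 966.6421 × 3776 ≈ 3650040 px.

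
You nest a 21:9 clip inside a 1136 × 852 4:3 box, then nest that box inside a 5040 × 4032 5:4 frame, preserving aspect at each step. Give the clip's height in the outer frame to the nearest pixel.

First fit — 21:9 into 1136×852 spans the width: 1136.00 × 486.86.
Second fit — the 4:3 canvas into 5040×4032 spans the width: 5040.00 × 3780.00 (×4.4366 from 1136×852).
The clip scales with it: height 486.86 × 4.4366 ≈ 2160.00.

2160 px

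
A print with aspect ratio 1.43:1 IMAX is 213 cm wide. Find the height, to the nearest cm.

149 cm

213 / 1.430 = 148.95.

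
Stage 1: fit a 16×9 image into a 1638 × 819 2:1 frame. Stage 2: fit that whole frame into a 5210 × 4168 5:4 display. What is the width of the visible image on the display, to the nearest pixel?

4631 px

16×9 in 1638×819: fills the height, so the image is 1456.00 × 819.00.
The 2:1 canvas is width-limited in 5210×4168, giving 5210.00 × 2605.00; scale factor 3.1807.
So the image's width is 1456.00 × 3.1807 ≈ 4631.11.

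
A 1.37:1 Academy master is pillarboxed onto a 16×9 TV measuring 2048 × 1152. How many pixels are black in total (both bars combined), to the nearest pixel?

541164 pixels

1.37:1 Academy is narrower than 16×9, so it spans the full height.
Content width = 1152 × 1.370 ≈ 1578.2400 px.
Black = 2048 − 1578.2400 = 469.7600 px.
That's 469.7600 × 1152 ≈ 541164 black pixels.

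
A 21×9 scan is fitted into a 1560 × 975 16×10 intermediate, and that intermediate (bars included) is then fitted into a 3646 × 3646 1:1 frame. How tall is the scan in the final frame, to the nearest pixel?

Inside the 1560×975 canvas the scan is width-limited at 1560.00 × 668.57.
The 16×10 canvas is width-limited in 3646×3646, giving 3646.00 × 2278.75; scale factor 2.3372.
So the scan's height is 668.57 × 2.3372 ≈ 1562.57.

1563 px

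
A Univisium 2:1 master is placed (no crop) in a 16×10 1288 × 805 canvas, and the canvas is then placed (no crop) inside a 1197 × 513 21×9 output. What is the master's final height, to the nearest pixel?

Univisium 2:1 in 1288×805: fills the width, so the master is 1288.00 × 644.00.
Second fit — the 16×10 canvas into 1197×513 spans the height: 820.80 × 513.00 (×0.6373 from 1288×805).
Applying the same ×0.6373: 644.00 → 410.40.

410 px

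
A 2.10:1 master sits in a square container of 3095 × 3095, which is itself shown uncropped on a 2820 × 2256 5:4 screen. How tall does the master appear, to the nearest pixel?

2.10:1 in 3095×3095: fills the width, so the master is 3095.00 × 1473.81.
The square canvas is height-limited in 2820×2256, giving 2256.00 × 2256.00; scale factor 0.7289.
The master scales with it: height 1473.81 × 0.7289 ≈ 1074.29.

1074 px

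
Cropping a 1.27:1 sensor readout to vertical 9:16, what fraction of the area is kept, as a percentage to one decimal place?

44.3%

The height stays; only width is cut (since vertical 9:16 is narrower than 1.27:1).
Fraction kept = (0.562)/(1.270) ≈ 44.29%.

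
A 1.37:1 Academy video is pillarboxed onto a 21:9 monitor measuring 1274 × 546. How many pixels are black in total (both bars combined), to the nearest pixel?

287185 pixels

1.37:1 Academy (1.370) < 21:9 (2.333), so the video fills the height.
Content width = 546 × 1.370 ≈ 748.0200 px.
1274 − 748.0200 = 525.9800 px of bars.
Across the 546-px span: 525.9800 × 546 ≈ 287185 px.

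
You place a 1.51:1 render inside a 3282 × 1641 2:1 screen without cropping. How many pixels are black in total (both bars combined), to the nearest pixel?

1319512 pixels

1.51:1 (1.510) < 2:1 (2.000), so the render fills the height.
Content width = 1641 × 1.510 ≈ 2477.9100 px.
Black = 3282 − 2477.9100 = 804.0900 px.
That's 804.0900 × 1641 ≈ 1319512 black pixels.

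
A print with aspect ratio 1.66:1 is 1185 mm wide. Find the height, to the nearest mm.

714 mm

Height = 1185 / 1.660 = 713.86.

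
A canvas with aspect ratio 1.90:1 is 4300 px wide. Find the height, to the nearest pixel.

At 1.90:1, 4300 / 1.900 ≈ 2263.16.

2263 px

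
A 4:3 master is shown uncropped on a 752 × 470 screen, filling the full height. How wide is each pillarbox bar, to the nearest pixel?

That makes the image 626.67 px wide (470 × 4/3).
Black = 752 − 626.67 = 125.33 px, or 62.67 per bar.

63 px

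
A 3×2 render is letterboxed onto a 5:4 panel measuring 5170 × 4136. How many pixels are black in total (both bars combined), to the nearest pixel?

3563853 pixels

3×2 is wider than 5:4, so it spans the full width.
Content height = 5170 × 2/3 ≈ 3446.6667 px.
4136 − 3446.6667 = 689.3333 px of bars.
Bar area = 689.3333 × 5170 ≈ 3563853 px.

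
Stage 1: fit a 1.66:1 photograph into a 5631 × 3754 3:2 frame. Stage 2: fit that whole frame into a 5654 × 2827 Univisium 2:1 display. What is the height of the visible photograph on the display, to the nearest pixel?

2555 px

First fit — 1.66:1 into 5631×3754 spans the width: 5631.00 × 3392.17.
3:2 in 5654×2827: fills the height, so the intermediate becomes 4240.50 × 2827.00 — a scale of ×0.7531.
The photograph scales with it: height 3392.17 × 0.7531 ≈ 2554.52.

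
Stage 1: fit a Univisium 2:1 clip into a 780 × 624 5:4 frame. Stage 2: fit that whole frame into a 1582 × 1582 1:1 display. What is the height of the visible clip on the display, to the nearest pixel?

791 px

First fit — Univisium 2:1 into 780×624 spans the width: 780.00 × 390.00.
Second fit — the 5:4 canvas into 1582×1582 spans the width: 1582.00 × 1265.60 (×2.0282 from 780×624).
So the clip's height is 390.00 × 2.0282 ≈ 791.00.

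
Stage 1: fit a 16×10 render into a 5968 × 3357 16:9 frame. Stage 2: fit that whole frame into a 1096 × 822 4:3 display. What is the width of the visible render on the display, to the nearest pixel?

Inside the 5968×3357 canvas the render is height-limited at 5371.20 × 3357.00.
Second fit — the 16:9 canvas into 1096×822 spans the width: 1096.00 × 616.50 (×0.1836 from 5968×3357).
So the render's width is 5371.20 × 0.1836 ≈ 986.40.

986 px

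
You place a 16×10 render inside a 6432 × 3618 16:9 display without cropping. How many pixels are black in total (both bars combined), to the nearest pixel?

Since 1.600 < 1.778, the render is height-limited.
Content width = 3618 × 16/10 ≈ 5788.8000 px.
Leftover width: 6432 − 5788.8000 = 643.2000 px.
Across the 3618-px span: 643.2000 × 3618 ≈ 2327098 px.

2327098 pixels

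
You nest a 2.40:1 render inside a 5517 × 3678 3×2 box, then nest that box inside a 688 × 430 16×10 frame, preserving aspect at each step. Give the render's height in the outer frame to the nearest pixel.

Inside the 5517×3678 canvas the render is width-limited at 5517.00 × 2298.75.
Second fit — the 3×2 canvas into 688×430 spans the height: 645.00 × 430.00 (×0.1169 from 5517×3678).
The render scales with it: height 2298.75 × 0.1169 ≈ 268.75.

269 px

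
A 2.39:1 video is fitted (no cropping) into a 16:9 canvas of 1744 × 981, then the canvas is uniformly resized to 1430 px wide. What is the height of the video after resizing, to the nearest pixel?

At 1744×981 the video is width-limited, so height = 1744 / 2.390 ≈ 729.71 px.
Resizing to 1430 px wide multiplies everything by 0.8200: 729.71 → 598.33 px.

598 px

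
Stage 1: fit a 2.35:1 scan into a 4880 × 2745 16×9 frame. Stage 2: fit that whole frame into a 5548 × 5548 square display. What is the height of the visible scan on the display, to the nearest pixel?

2.35:1 in 4880×2745: fills the width, so the scan is 4880.00 × 2076.60.
Second fit — the 16×9 canvas into 5548×5548 spans the width: 5548.00 × 3120.75 (×1.1369 from 4880×2745).
So the scan's height is 2076.60 × 1.1369 ≈ 2360.85.

2361 px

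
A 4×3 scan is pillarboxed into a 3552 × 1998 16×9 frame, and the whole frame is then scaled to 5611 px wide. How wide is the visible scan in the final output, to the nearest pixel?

4208 px

At 3552×1998 the scan is height-limited, so width = 1998 × 4/3 ≈ 2664.00 px.
Resizing to 5611 px wide multiplies everything by 1.5797: 2664.00 → 4208.25 px.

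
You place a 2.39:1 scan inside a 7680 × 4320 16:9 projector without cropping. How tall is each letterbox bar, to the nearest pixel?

553 px

Since 2.390 > 1.778, the scan is width-limited.
That makes the image 3213.39 px tall (7680 / 2.390).
Leftover height: 4320 − 3213.39 = 1106.61 px → 553.31 each side.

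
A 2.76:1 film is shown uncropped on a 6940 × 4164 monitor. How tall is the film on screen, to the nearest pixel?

2514 px

Since 2.760 > 1.667, the film is width-limited.
The film is 6940 / 2.760 ≈ 2514.49 px tall.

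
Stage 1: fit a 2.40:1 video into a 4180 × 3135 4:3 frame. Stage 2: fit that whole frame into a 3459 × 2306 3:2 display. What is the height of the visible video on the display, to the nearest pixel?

1281 px

Inside the 4180×3135 canvas the video is width-limited at 4180.00 × 1741.67.
4:3 in 3459×2306: fills the height, so the intermediate becomes 3074.67 × 2306.00 — a scale of ×0.7356.
So the video's height is 1741.67 × 0.7356 ≈ 1281.11.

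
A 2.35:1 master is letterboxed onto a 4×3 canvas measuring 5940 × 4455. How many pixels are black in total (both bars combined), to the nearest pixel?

2.35:1 is wider than 4×3, so it spans the full width.
Content height = 5940 / 2.350 ≈ 2527.6596 px.
4455 − 2527.6596 = 1927.3404 px of bars.
Across the 5940-px span: 1927.3404 × 5940 ≈ 11448402 px.

11448402 pixels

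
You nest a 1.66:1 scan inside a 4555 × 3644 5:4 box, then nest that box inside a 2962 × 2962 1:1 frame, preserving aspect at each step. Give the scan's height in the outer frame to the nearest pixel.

1784 px

Inside the 4555×3644 canvas the scan is width-limited at 4555.00 × 2743.98.
Second fit — the 5:4 canvas into 2962×2962 spans the width: 2962.00 × 2369.60 (×0.6503 from 4555×3644).
So the scan's height is 2743.98 × 0.6503 ≈ 1784.34.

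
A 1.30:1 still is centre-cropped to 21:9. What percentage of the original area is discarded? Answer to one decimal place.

44.3%

Going from 1.30:1 to 21:9 means cutting height while keeping width.
(1.300)/(2.333) ≈ 0.557 of the area survives, leaving 44.29% discarded.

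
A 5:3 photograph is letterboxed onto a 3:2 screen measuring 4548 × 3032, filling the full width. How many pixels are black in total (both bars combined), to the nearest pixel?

1378954 pixels

That makes the image 2728.8000 px tall (4548 × 3/5).
3032 − 2728.8000 = 303.2000 px of bars.
Across the 4548-px span: 303.2000 × 4548 ≈ 1378954 px.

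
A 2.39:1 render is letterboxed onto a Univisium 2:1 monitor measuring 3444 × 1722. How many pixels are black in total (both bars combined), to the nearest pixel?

967750 pixels

2.39:1 (2.390) > Univisium 2:1 (2.000), so the render fills the width.
That makes the image 1441.0042 px tall (3444 / 2.390).
Black = 1722 − 1441.0042 = 280.9958 px.
That's 280.9958 × 3444 ≈ 967750 black pixels.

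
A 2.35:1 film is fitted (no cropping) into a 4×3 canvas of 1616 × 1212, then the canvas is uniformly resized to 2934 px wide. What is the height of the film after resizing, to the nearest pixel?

1249 px

In the 1616×1212 frame the film fills the width: height = 1616 / 2.350 ≈ 687.66 px.
Resizing to 2934 px wide multiplies everything by 1.8156: 687.66 → 1248.51 px.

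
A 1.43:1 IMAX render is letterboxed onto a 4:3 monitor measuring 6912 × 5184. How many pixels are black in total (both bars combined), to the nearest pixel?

1.43:1 IMAX is wider than 4:3, so it spans the full width.
That makes the image 4833.5664 px tall (6912 / 1.430).
Black = 5184 − 4833.5664 = 350.4336 px.
Bar area = 350.4336 × 6912 ≈ 2422197 px.

2422197 pixels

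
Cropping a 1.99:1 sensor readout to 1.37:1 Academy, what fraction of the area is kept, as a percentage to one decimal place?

68.8%

Going from 1.99:1 to 1.37:1 Academy means cutting width while keeping height.
Area ratio = (1.370)/(1.990) = 68.84% retained.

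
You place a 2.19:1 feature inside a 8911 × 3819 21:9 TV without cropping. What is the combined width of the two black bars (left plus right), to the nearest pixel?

Since 2.190 < 2.333, the feature is height-limited.
The feature is 3819 × 2.190 ≈ 8363.61 px wide.
Leftover width: 8911 − 8363.61 = 547.39 px.

547 px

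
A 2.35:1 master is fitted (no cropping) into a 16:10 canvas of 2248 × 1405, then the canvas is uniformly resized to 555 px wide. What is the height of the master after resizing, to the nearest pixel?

In the 2248×1405 frame the master fills the width: height = 2248 / 2.350 ≈ 956.60 px.
Resizing to 555 px wide multiplies everything by 0.2469: 956.60 → 236.17 px.

236 px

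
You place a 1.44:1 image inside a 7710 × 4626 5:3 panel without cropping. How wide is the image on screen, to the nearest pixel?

1.44:1 is narrower than 5:3, so it spans the full height.
That makes the image 6661.44 px wide (4626 × 1.440).

6661 px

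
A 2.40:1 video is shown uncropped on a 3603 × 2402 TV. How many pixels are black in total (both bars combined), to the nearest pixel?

3245402 pixels

Since 2.400 > 1.500, the video is width-limited.
The video is 3603 / 2.400 ≈ 1501.2500 px tall.
2402 − 1501.2500 = 900.7500 px of bars.
Across the 3603-px span: 900.7500 × 3603 ≈ 3245402 px.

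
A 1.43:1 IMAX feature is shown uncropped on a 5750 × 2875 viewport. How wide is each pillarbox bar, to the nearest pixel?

1.43:1 IMAX (1.430) < Univisium 2:1 (2.000), so the feature fills the height.
That makes the image 4111.25 px wide (2875 × 1.430).
Leftover width: 5750 − 4111.25 = 1638.75 px → 819.38 each side.

819 px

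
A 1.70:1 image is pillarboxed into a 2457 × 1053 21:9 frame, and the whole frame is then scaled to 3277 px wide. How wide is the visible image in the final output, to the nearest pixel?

2388 px

In the 2457×1053 frame the image fills the height: width = 1053 × 1.700 ≈ 1790.10 px.
Resizing to 3277 px wide multiplies everything by 1.3337: 1790.10 → 2387.53 px.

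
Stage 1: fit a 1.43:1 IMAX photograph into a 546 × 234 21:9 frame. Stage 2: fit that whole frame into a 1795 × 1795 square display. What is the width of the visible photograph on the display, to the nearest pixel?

1100 px

First fit — 1.43:1 IMAX into 546×234 spans the height: 334.62 × 234.00.
The 21:9 canvas is width-limited in 1795×1795, giving 1795.00 × 769.29; scale factor 3.2875.
Applying the same ×3.2875: 334.62 → 1100.08.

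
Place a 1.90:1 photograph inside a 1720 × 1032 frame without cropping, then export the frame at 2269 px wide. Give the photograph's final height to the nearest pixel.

1194 px

Fitted into 1720×1032, the photograph spans the width; its height is 1720 / 1.900 ≈ 905.26 px.
The frame scales by 2269/1720 = 1.3192; 905.26 × 1.3192 ≈ 1194.21 px.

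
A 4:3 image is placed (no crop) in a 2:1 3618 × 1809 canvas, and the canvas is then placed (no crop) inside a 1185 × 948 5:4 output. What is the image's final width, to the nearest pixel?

790 px

First fit — 4:3 into 3618×1809 spans the height: 2412.00 × 1809.00.
The 2:1 canvas is width-limited in 1185×948, giving 1185.00 × 592.50; scale factor 0.3275.
Applying the same ×0.3275: 2412.00 → 790.00.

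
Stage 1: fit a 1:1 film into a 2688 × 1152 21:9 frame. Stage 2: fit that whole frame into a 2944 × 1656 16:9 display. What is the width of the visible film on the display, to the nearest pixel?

1262 px

1:1 in 2688×1152: fills the height, so the film is 1152.00 × 1152.00.
21:9 in 2944×1656: fills the width, so the intermediate becomes 2944.00 × 1261.71 — a scale of ×1.0952.
The film scales with it: width 1152.00 × 1.0952 ≈ 1261.71.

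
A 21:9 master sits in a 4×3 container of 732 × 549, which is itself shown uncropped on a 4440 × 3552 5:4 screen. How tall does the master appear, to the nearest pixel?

1903 px

Inside the 732×549 canvas the master is width-limited at 732.00 × 313.71.
Second fit — the 4×3 canvas into 4440×3552 spans the width: 4440.00 × 3330.00 (×6.0656 from 732×549).
Applying the same ×6.0656: 313.71 → 1902.86.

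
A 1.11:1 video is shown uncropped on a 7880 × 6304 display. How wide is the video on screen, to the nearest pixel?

6997 px

1.11:1 is narrower than 5:4, so it spans the full height.
The video is 6304 × 1.110 ≈ 6997.44 px wide.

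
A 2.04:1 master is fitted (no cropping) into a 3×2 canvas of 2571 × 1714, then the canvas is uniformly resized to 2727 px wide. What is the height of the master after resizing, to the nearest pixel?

Fitted into 2571×1714, the master spans the width; its height is 2571 / 2.040 ≈ 1260.29 px.
Resizing to 2727 px wide multiplies everything by 1.0607: 1260.29 → 1336.76 px.

1337 px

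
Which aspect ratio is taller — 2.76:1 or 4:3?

4:3

2.76 and 4:3 = 1.333; 2.76 > 1.333. The smaller width-to-height ratio is the taller frame.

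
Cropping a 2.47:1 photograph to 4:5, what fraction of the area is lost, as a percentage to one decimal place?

67.6%

Going from 2.47:1 to 4:5 means cutting width while keeping height.
Area ratio = (0.800)/(2.470) = 32.39%; the remaining 67.61% is cropped out.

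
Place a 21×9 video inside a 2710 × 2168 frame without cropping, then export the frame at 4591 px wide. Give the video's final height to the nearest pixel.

Fitted into 2710×2168, the video spans the width; its height is 2710 × 9/21 ≈ 1161.43 px.
The frame scales by 4591/2710 = 1.6941; 1161.43 × 1.6941 ≈ 1967.57 px.

1968 px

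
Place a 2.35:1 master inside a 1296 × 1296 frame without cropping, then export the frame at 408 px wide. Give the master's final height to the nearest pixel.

174 px

In the 1296×1296 frame the master fills the width: height = 1296 / 2.350 ≈ 551.49 px.
Scaling 1296 → 408 is ×0.3148, so the height becomes 551.49 × 0.3148 ≈ 173.62 px.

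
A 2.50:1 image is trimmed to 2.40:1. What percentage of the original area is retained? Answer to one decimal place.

96.0%

The height stays; only width is cut (since 2.40:1 is narrower than 2.50:1).
Area ratio = (2.400)/(2.500) = 96.00% retained.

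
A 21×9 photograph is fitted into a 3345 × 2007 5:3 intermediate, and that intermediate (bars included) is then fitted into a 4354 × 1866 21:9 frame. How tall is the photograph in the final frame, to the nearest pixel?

1333 px

21×9 in 3345×2007: fills the width, so the photograph is 3345.00 × 1433.57.
The 5:3 canvas is height-limited in 4354×1866, giving 3110.00 × 1866.00; scale factor 0.9297.
The photograph scales with it: height 1433.57 × 0.9297 ≈ 1332.86.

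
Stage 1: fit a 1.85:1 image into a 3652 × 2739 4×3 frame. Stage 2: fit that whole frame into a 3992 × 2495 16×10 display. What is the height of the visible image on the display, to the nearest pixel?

First fit — 1.85:1 into 3652×2739 spans the width: 3652.00 × 1974.05.
The 4×3 canvas is height-limited in 3992×2495, giving 3326.67 × 2495.00; scale factor 0.9109.
Applying the same ×0.9109: 1974.05 → 1798.20.

1798 px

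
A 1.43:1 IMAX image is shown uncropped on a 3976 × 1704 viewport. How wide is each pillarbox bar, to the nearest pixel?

770 px

1.43:1 IMAX is narrower than 21:9, so it spans the full height.
The image is 1704 × 1.430 ≈ 2436.72 px wide.
Leftover width: 3976 − 2436.72 = 1539.28 px → 769.64 each side.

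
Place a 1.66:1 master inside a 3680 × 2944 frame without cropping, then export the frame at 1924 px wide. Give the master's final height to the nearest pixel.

1159 px

Fitted into 3680×2944, the master spans the width; its height is 3680 / 1.660 ≈ 2216.87 px.
Scaling 3680 → 1924 is ×0.5228, so the height becomes 2216.87 × 0.5228 ≈ 1159.04 px.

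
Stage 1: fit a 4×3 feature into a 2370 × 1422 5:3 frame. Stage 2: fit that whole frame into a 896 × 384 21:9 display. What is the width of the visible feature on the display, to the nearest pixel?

Inside the 2370×1422 canvas the feature is height-limited at 1896.00 × 1422.00.
Second fit — the 5:3 canvas into 896×384 spans the height: 640.00 × 384.00 (×0.2700 from 2370×1422).
The feature scales with it: width 1896.00 × 0.2700 ≈ 512.00.

512 px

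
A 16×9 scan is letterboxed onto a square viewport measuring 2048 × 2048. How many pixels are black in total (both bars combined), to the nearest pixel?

Since 1.778 > 1.000, the scan is width-limited.
That makes the image 1152.0000 px tall (2048 × 9/16).
Leftover height: 2048 − 1152.0000 = 896.0000 px.
That's 896.0000 × 2048 ≈ 1835008 black pixels.

1835008 pixels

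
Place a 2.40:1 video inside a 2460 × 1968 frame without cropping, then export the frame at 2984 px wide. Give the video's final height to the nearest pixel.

1243 px

At 2460×1968 the video is width-limited, so height = 2460 / 2.400 ≈ 1025.00 px.
Resizing to 2984 px wide multiplies everything by 1.2130: 1025.00 → 1243.33 px.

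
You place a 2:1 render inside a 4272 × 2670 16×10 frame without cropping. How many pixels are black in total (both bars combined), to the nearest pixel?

2281248 pixels

Since 2.000 > 1.600, the render is width-limited.
Content height = 4272 × 1/2 ≈ 2136.0000 px.
2670 − 2136.0000 = 534.0000 px of bars.
Bar area = 534.0000 × 4272 ≈ 2281248 px.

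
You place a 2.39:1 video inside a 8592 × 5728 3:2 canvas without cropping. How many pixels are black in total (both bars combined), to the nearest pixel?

18326916 pixels

2.39:1 is wider than 3:2, so it spans the full width.
The video is 8592 / 2.390 ≈ 3594.9791 px tall.
Black = 5728 − 3594.9791 = 2133.0209 px.
That's 2133.0209 × 8592 ≈ 18326916 black pixels.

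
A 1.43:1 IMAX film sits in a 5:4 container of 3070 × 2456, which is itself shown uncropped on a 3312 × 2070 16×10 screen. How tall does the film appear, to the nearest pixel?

1809 px

1.43:1 IMAX in 3070×2456: fills the width, so the film is 3070.00 × 2146.85.
The 5:4 canvas is height-limited in 3312×2070, giving 2587.50 × 2070.00; scale factor 0.8428.
So the film's height is 2146.85 × 0.8428 ≈ 1809.44.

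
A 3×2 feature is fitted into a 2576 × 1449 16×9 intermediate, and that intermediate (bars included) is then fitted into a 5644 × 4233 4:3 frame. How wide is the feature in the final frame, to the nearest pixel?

3×2 in 2576×1449: fills the height, so the feature is 2173.50 × 1449.00.
The 16×9 canvas is width-limited in 5644×4233, giving 5644.00 × 3174.75; scale factor 2.1910.
So the feature's width is 2173.50 × 2.1910 ≈ 4762.12.

4762 px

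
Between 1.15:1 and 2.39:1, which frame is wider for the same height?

1.15 and 2.39; 2.39 > 1.15.

2.39:1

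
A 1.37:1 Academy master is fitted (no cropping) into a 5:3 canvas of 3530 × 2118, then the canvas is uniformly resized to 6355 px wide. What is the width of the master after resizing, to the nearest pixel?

5224 px

Fitted into 3530×2118, the master spans the height; its width is 2118 × 1.370 ≈ 2901.66 px.
Scaling 3530 → 6355 is ×1.8003, so the width becomes 2901.66 × 1.8003 ≈ 5223.81 px.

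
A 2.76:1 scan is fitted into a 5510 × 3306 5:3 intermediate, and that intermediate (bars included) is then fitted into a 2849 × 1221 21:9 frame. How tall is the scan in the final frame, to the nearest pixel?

Inside the 5510×3306 canvas the scan is width-limited at 5510.00 × 1996.38.
The 5:3 canvas is height-limited in 2849×1221, giving 2035.00 × 1221.00; scale factor 0.3693.
So the scan's height is 1996.38 × 0.3693 ≈ 737.32.

737 px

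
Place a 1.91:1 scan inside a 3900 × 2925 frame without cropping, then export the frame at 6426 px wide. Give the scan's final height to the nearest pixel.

In the 3900×2925 frame the scan fills the width: height = 3900 / 1.910 ≈ 2041.88 px.
Scaling 3900 → 6426 is ×1.6477, so the height becomes 2041.88 × 1.6477 ≈ 3364.40 px.

3364 px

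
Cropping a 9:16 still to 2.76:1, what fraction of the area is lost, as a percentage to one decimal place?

79.6%

2.76:1 is wider than 9:16, so the crop keeps the full width and trims the height.
Fraction kept = (0.562)/(2.760) ≈ 20.38%, so 79.62% is lost.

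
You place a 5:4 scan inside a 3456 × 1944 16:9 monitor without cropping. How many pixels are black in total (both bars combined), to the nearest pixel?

5:4 is narrower than 16:9, so it spans the full height.
Content width = 1944 × 5/4 ≈ 2430.0000 px.
Leftover width: 3456 − 2430.0000 = 1026.0000 px.
Bar area = 1026.0000 × 1944 ≈ 1994544 px.

1994544 pixels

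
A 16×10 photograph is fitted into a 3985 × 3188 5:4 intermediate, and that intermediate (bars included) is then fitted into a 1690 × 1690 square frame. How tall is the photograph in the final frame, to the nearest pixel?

1056 px

16×10 in 3985×3188: fills the width, so the photograph is 3985.00 × 2490.62.
Second fit — the 5:4 canvas into 1690×1690 spans the width: 1690.00 × 1352.00 (×0.4241 from 3985×3188).
Applying the same ×0.4241: 2490.62 → 1056.25.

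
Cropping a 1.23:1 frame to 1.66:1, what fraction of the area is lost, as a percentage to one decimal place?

Going from 1.23:1 to 1.66:1 means cutting height while keeping width.
Fraction kept = (1.230)/(1.660) ≈ 74.10%, so 25.90% is lost.

25.9%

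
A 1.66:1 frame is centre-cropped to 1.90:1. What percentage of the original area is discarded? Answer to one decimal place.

The width stays; only height is cut (since 1.90:1 is wider than 1.66:1).
(1.660)/(1.900) ≈ 0.874 of the area survives, leaving 12.63% discarded.

12.6%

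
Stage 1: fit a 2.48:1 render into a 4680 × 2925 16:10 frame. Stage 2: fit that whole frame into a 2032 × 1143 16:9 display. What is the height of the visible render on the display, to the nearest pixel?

First fit — 2.48:1 into 4680×2925 spans the width: 4680.00 × 1887.10.
Second fit — the 16:10 canvas into 2032×1143 spans the height: 1828.80 × 1143.00 (×0.3908 from 4680×2925).
Applying the same ×0.3908: 1887.10 → 737.42.

737 px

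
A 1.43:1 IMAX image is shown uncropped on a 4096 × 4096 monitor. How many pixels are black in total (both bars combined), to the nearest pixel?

1.43:1 IMAX is wider than 1:1, so it spans the full width.
The image is 4096 / 1.430 ≈ 2864.3357 px tall.
Leftover height: 4096 − 2864.3357 = 1231.6643 px.
That's 1231.6643 × 4096 ≈ 5044897 black pixels.

5044897 pixels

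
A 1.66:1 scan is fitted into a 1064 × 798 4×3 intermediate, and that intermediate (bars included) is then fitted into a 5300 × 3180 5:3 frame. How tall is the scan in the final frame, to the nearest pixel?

1.66:1 in 1064×798: fills the width, so the scan is 1064.00 × 640.96.
4×3 in 5300×3180: fills the height, so the intermediate becomes 4240.00 × 3180.00 — a scale of ×3.9850.
Applying the same ×3.9850: 640.96 → 2554.22.

2554 px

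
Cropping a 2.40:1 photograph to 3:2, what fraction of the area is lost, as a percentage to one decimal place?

37.5%

Going from 2.40:1 to 3:2 means cutting width while keeping height.
Area ratio = (1.500)/(2.400) = 62.50%; the remaining 37.50% is cropped out.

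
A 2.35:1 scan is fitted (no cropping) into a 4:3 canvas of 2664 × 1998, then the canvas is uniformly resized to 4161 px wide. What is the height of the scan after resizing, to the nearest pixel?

Fitted into 2664×1998, the scan spans the width; its height is 2664 / 2.350 ≈ 1133.62 px.
Resizing to 4161 px wide multiplies everything by 1.5619: 1133.62 → 1770.64 px.

1771 px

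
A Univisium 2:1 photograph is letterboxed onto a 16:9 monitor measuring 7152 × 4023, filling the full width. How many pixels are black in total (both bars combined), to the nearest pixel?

3196944 pixels

Content height = 7152 × 1/2 ≈ 3576.0000 px.
4023 − 3576.0000 = 447.0000 px of bars.
Bar area = 447.0000 × 7152 ≈ 3196944 px.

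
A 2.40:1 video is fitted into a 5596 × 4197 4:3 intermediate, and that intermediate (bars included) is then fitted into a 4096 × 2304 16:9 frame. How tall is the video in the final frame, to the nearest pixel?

Inside the 5596×4197 canvas the video is width-limited at 5596.00 × 2331.67.
The 4:3 canvas is height-limited in 4096×2304, giving 3072.00 × 2304.00; scale factor 0.5490.
So the video's height is 2331.67 × 0.5490 ≈ 1280.00.

1280 px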